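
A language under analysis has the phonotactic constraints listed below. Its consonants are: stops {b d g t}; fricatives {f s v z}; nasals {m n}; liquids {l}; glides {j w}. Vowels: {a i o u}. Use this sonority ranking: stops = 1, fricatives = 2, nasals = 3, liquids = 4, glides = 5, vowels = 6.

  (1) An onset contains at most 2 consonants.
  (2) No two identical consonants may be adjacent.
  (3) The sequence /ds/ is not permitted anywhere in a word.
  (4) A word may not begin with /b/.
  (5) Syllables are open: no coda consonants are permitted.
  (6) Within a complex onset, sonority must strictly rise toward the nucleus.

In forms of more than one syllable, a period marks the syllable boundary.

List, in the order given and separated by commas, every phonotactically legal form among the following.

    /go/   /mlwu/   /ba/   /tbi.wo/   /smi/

/go/, /smi/

/go/ — σ1 onset /g/, coda /∅/ ok → phonotactically legal
/mlwu/ — violates constraint 1: syllable 1 onset /mlw/ has 3 consonants (> 2) → phonotactically illegal
/ba/ — violates constraint 4: word begins with /b/ → phonotactically illegal
/tbi.wo/ — violates constraint 6: syllable 1 onset /tb/: /t/ (stop, 1) → /b/ (stop, 1) does not rise → phonotactically illegal
/smi/ — σ1 onset /sm/ (2→3 rises), coda /∅/ ok → phonotactically legal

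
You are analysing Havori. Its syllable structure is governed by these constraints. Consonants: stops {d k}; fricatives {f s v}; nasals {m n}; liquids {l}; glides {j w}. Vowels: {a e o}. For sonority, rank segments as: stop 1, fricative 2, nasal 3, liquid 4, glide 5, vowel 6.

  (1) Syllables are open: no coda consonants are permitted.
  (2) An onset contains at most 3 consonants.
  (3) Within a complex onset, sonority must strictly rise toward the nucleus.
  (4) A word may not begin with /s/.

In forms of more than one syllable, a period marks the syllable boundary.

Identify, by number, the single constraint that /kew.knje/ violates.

1

/kew.knje/: syllable 1 coda /w/ has 1 consonant (> 0).
This is a violation of constraint 1: "Syllables are open: no coda consonants are permitted."
The remaining constraints (2, 3, 4) are satisfied.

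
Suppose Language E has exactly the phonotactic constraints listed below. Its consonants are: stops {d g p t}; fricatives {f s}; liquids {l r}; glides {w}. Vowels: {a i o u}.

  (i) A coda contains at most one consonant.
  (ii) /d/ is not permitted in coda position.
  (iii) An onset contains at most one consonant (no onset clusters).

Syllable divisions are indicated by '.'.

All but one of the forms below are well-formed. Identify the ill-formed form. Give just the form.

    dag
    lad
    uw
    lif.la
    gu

dag — σ1 onset /d/, coda /g/ ok → well-formed
lad — violates constraint (ii): syllable 1 coda contains /d/ → ill-formed
uw — σ1 onset /∅/, coda /w/ ok → well-formed
lif.la — σ1 onset /l/, coda /f/ ok; σ2 onset /l/, coda /∅/ ok → well-formed
gu — σ1 onset /g/, coda /∅/ ok → well-formed

lad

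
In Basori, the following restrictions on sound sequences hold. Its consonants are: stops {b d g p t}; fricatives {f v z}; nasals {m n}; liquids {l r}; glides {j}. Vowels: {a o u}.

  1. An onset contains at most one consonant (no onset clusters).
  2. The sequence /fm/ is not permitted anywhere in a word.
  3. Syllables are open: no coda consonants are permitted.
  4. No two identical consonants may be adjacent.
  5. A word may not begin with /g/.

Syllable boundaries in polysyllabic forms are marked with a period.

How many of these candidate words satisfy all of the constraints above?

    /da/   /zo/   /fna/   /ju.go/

3

/da/ — σ1 onset /d/, coda /∅/ ok → phonotactically legal
/zo/ — σ1 onset /z/, coda /∅/ ok → phonotactically legal
/fna/ — violates constraint 1: syllable 1 onset /fn/ has 2 consonants (> 1) → phonotactically illegal
/ju.go/ — σ1 onset /j/, coda /∅/ ok; σ2 onset /g/, coda /∅/ ok → phonotactically legal
Phonotactically legal: /da/, /zo/, /ju.go/ → 3.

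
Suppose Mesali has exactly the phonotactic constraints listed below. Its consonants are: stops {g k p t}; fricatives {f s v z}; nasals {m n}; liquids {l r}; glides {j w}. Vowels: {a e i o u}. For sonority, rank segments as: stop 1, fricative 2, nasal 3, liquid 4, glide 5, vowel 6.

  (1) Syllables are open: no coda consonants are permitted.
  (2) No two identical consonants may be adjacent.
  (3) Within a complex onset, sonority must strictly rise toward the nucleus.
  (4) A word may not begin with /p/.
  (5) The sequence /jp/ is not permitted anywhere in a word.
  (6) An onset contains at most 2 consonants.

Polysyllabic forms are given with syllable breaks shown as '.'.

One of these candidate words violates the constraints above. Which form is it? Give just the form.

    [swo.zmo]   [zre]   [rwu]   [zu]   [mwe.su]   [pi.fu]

[pi.fu]

[swo.zmo] — σ1 onset /sw/ (2→5 rises), coda /∅/ ok; σ2 onset /zm/ (2→3 rises), coda /∅/ ok → permitted
[zre] — σ1 onset /zr/ (2→4 rises), coda /∅/ ok → permitted
[rwu] — σ1 onset /rw/ (4→5 rises), coda /∅/ ok → permitted
[zu] — σ1 onset /z/, coda /∅/ ok → permitted
[mwe.su] — σ1 onset /mw/ (3→5 rises), coda /∅/ ok; σ2 onset /s/, coda /∅/ ok → permitted
[pi.fu] — violates constraint 4: word begins with /p/ → not permitted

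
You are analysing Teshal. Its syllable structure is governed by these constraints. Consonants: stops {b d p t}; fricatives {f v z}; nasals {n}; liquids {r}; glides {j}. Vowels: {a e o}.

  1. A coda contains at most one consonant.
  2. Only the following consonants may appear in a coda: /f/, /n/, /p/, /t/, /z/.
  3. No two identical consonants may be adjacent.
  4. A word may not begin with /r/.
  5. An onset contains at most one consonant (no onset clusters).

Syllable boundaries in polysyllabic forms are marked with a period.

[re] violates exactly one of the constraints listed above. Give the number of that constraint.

[re]: word begins with /r/.
This is a violation of constraint 4: "A word may not begin with /r/."
The remaining constraints (1, 2, 3, 5) are satisfied.

4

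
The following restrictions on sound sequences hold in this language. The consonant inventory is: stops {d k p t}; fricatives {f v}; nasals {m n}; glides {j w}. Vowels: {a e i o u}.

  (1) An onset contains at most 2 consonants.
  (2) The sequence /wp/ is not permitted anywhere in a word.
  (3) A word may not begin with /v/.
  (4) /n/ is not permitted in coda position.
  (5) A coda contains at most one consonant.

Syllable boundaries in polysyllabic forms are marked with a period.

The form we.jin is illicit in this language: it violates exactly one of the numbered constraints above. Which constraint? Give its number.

4

we.jin: syllable 2 coda contains /n/.
This is a violation of constraint 4: "/n/ is not permitted in coda position."
The remaining constraints (1, 2, 3, 5) are satisfied.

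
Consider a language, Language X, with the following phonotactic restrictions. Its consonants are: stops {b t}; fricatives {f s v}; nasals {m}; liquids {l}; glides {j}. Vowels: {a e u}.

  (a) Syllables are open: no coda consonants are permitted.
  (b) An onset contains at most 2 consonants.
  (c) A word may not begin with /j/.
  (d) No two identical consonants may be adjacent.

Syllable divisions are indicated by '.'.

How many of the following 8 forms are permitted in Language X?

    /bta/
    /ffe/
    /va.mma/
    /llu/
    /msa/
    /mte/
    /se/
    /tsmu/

/bta/ — σ1 onset /bt/ (2C), coda /∅/ ok → permitted
/ffe/ — violates constraint (d): adjacent identical consonants /ff/ → not permitted
/va.mma/ — violates constraint (d): adjacent identical consonants /mm/ → not permitted
/llu/ — violates constraint (d): adjacent identical consonants /ll/ → not permitted
/msa/ — σ1 onset /ms/ (2C), coda /∅/ ok → permitted
/mte/ — σ1 onset /mt/ (2C), coda /∅/ ok → permitted
/se/ — σ1 onset /s/, coda /∅/ ok → permitted
/tsmu/ — violates constraint (b): syllable 1 onset /tsm/ has 3 consonants (> 2) → not permitted
Permitted: /bta/, /msa/, /mte/, /se/ → 4.

4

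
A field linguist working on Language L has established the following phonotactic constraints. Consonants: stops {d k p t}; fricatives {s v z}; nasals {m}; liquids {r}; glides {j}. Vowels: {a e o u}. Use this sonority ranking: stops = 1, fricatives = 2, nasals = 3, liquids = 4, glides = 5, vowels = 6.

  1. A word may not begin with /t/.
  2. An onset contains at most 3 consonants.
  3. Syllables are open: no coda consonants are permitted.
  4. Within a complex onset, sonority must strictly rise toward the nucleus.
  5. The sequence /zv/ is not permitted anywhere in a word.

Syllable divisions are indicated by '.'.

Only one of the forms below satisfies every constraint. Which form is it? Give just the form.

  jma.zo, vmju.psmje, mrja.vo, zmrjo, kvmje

mrja.vo

jma.zo — violates constraint 4: syllable 1 onset /jm/: /j/ (glide, 5) → /m/ (nasal, 3) does not rise → illicit
vmju.psmje — violates constraint 2: syllable 2 onset /psmj/ has 4 consonants (> 3) → illicit
mrja.vo — σ1 onset /mrj/ (3→4→5 rises), coda /∅/ ok; σ2 onset /v/, coda /∅/ ok → licit
zmrjo — violates constraint 2: syllable 1 onset /zmrj/ has 4 consonants (> 3) → illicit
kvmje — violates constraint 2: syllable 1 onset /kvmj/ has 4 consonants (> 3) → illicit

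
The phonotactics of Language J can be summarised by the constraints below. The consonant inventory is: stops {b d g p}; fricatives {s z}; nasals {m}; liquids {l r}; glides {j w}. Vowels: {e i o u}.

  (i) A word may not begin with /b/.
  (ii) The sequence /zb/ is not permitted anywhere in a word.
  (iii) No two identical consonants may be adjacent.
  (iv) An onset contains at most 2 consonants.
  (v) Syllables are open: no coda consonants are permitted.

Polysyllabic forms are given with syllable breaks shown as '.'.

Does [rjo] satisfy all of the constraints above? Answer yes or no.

[rjo] — σ1 onset /rj/ (2C), coda /∅/ ok → phonotactically legal

yes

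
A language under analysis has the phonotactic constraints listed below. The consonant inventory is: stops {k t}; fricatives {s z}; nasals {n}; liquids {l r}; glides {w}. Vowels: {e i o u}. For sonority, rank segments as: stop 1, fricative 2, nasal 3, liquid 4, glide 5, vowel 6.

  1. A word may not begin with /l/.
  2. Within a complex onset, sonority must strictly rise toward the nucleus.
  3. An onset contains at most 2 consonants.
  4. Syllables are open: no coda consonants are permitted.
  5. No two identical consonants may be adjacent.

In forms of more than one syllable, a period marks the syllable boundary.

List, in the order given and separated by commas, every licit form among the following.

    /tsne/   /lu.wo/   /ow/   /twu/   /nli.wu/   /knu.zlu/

/tsne/ — violates constraint 3: syllable 1 onset /tsn/ has 3 consonants (> 2) → illicit
/lu.wo/ — violates constraint 1: word begins with /l/ → illicit
/ow/ — violates constraint 4: syllable 1 coda /w/ has 1 consonant (> 0) → illicit
/twu/ — σ1 onset /tw/ (1→5 rises), coda /∅/ ok → licit
/nli.wu/ — σ1 onset /nl/ (3→4 rises), coda /∅/ ok; σ2 onset /w/, coda /∅/ ok → licit
/knu.zlu/ — σ1 onset /kn/ (1→3 rises), coda /∅/ ok; σ2 onset /zl/ (2→4 rises), coda /∅/ ok → licit

/twu/, /nli.wu/, /knu.zlu/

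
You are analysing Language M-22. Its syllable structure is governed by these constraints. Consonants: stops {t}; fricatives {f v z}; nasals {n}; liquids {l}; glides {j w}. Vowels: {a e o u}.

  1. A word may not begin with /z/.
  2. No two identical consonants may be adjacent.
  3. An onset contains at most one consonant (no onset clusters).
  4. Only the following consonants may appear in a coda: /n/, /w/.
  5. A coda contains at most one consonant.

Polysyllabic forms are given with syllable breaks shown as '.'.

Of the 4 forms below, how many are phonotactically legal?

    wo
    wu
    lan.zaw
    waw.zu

wo — σ1 onset /w/, coda /∅/ ok → phonotactically legal
wu — σ1 onset /w/, coda /∅/ ok → phonotactically legal
lan.zaw — σ1 onset /l/, coda /n/ ok; σ2 onset /z/, coda /w/ ok → phonotactically legal
waw.zu — σ1 onset /w/, coda /w/ ok; σ2 onset /z/, coda /∅/ ok → phonotactically legal
Phonotactically legal: wo, wu, lan.zaw, waw.zu → 4.

4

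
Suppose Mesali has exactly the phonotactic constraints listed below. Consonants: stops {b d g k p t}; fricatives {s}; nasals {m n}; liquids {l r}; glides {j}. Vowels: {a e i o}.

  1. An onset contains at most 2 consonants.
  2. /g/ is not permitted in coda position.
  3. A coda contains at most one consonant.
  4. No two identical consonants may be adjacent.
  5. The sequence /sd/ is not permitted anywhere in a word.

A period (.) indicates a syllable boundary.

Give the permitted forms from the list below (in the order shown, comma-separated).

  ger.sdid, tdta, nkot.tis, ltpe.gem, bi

ger.sdid — violates constraint 5: contains banned sequence /sd/ → not permitted
tdta — violates constraint 1: syllable 1 onset /tdt/ has 3 consonants (> 2) → not permitted
nkot.tis — violates constraint 4: adjacent identical consonants /tt/ → not permitted
ltpe.gem — violates constraint 1: syllable 1 onset /ltp/ has 3 consonants (> 2) → not permitted
bi — σ1 onset /b/, coda /∅/ ok → permitted

bi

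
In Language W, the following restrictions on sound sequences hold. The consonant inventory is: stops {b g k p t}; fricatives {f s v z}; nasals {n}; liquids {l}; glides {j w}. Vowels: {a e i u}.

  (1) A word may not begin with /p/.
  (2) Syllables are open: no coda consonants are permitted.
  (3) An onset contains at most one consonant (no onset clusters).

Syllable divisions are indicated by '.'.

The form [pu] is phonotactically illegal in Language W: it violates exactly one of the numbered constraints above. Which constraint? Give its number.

1

[pu]: word begins with /p/.
This is a violation of constraint 1: "A word may not begin with /p/."
The remaining constraints (2, 3) are satisfied.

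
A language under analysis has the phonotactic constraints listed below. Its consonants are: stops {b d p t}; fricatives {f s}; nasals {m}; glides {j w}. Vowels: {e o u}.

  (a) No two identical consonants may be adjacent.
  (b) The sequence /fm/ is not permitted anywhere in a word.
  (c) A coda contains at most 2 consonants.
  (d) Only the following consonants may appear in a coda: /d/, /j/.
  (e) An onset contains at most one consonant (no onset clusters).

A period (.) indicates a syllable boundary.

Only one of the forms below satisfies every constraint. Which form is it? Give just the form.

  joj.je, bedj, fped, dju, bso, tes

joj.je — violates constraint (a): adjacent identical consonants /jj/ → not permitted
bedj — σ1 onset /b/, coda /dj/ (2C) ok → permitted
fped — violates constraint (e): syllable 1 onset /fp/ has 2 consonants (> 1) → not permitted
dju — violates constraint (e): syllable 1 onset /dj/ has 2 consonants (> 1) → not permitted
bso — violates constraint (e): syllable 1 onset /bs/ has 2 consonants (> 1) → not permitted
tes — violates constraint (d): syllable 1 coda contains /s/, which is not a licensed coda consonant → not permitted

bedj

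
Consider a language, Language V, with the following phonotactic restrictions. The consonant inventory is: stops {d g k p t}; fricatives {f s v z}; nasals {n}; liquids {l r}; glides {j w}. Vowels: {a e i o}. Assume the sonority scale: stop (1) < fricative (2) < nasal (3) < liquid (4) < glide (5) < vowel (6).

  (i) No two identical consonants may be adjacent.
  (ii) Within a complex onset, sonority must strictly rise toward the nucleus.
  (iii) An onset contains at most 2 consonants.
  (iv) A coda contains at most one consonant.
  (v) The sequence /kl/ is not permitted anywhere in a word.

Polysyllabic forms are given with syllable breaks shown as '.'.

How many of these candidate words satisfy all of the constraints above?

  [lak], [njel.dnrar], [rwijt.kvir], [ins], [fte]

[lak] — σ1 onset /l/, coda /k/ ok → licit
[njel.dnrar] — violates constraint (iii): syllable 2 onset /dnr/ has 3 consonants (> 2) → illicit
[rwijt.kvir] — violates constraint (iv): syllable 1 coda /jt/ has 2 consonants (> 1) → illicit
[ins] — violates constraint (iv): syllable 1 coda /ns/ has 2 consonants (> 1) → illicit
[fte] — violates constraint (ii): syllable 1 onset /ft/: /f/ (fricative, 2) → /t/ (stop, 1) does not rise → illicit
Licit: [lak] → 1.

1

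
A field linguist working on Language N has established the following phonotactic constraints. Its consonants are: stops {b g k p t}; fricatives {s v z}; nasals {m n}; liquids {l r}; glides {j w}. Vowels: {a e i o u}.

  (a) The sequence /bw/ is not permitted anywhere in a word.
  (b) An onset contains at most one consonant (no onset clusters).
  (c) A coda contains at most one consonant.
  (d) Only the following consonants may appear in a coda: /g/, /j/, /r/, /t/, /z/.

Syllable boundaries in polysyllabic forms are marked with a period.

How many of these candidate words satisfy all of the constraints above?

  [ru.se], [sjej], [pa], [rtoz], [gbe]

[ru.se] — σ1 onset /r/, coda /∅/ ok; σ2 onset /s/, coda /∅/ ok → licit
[sjej] — violates constraint (b): syllable 1 onset /sj/ has 2 consonants (> 1) → illicit
[pa] — σ1 onset /p/, coda /∅/ ok → licit
[rtoz] — violates constraint (b): syllable 1 onset /rt/ has 2 consonants (> 1) → illicit
[gbe] — violates constraint (b): syllable 1 onset /gb/ has 2 consonants (> 1) → illicit
Licit: [ru.se], [pa] → 2.

2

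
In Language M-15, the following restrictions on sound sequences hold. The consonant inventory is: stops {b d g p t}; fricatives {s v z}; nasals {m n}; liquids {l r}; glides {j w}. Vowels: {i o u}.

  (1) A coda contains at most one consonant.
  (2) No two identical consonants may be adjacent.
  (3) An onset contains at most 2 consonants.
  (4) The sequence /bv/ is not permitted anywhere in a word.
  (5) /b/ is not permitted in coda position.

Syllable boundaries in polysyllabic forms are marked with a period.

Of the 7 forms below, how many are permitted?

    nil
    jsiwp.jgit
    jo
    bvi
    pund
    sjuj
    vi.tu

4

nil — σ1 onset /n/, coda /l/ ok → permitted
jsiwp.jgit — violates constraint 1: syllable 1 coda /wp/ has 2 consonants (> 1) → not permitted
jo — σ1 onset /j/, coda /∅/ ok → permitted
bvi — violates constraint 4: contains banned sequence /bv/ → not permitted
pund — violates constraint 1: syllable 1 coda /nd/ has 2 consonants (> 1) → not permitted
sjuj — σ1 onset /sj/ (2C), coda /j/ ok → permitted
vi.tu — σ1 onset /v/, coda /∅/ ok; σ2 onset /t/, coda /∅/ ok → permitted
Permitted: nil, jo, sjuj, vi.tu → 4.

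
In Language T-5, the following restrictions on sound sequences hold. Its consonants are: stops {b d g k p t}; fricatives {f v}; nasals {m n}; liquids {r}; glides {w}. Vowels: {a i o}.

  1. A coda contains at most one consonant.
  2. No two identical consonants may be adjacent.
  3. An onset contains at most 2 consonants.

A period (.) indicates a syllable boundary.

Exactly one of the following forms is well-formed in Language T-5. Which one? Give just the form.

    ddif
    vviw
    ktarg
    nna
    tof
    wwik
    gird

tof

ddif — violates constraint 2: adjacent identical consonants /dd/ → ill-formed
vviw — violates constraint 2: adjacent identical consonants /vv/ → ill-formed
ktarg — violates constraint 1: syllable 1 coda /rg/ has 2 consonants (> 1) → ill-formed
nna — violates constraint 2: adjacent identical consonants /nn/ → ill-formed
tof — σ1 onset /t/, coda /f/ ok → well-formed
wwik — violates constraint 2: adjacent identical consonants /ww/ → ill-formed
gird — violates constraint 1: syllable 1 coda /rd/ has 2 consonants (> 1) → ill-formed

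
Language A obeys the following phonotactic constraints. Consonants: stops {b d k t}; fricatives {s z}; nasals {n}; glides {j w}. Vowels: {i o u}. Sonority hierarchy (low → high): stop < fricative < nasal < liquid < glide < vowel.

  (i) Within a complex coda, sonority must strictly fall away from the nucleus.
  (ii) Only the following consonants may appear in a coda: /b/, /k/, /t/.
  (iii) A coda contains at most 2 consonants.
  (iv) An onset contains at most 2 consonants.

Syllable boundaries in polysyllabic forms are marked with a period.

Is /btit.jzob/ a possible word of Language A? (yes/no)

yes

/btit.jzob/ — σ1 onset /bt/ (2C), coda /t/ ok; σ2 onset /jz/ (2C), coda /b/ ok → well-formed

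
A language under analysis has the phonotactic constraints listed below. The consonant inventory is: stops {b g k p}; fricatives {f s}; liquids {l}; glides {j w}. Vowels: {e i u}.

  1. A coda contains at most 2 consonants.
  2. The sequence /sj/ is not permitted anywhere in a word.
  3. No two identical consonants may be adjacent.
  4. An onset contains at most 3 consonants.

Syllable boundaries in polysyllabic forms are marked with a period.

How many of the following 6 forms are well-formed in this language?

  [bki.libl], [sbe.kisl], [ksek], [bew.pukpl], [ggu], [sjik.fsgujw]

3

[bki.libl] — σ1 onset /bk/ (2C), coda /∅/ ok; σ2 onset /l/, coda /bl/ (2C) ok → well-formed
[sbe.kisl] — σ1 onset /sb/ (2C), coda /∅/ ok; σ2 onset /k/, coda /sl/ (2C) ok → well-formed
[ksek] — σ1 onset /ks/ (2C), coda /k/ ok → well-formed
[bew.pukpl] — violates constraint 1: syllable 2 coda /kpl/ has 3 consonants (> 2) → ill-formed
[ggu] — violates constraint 3: adjacent identical consonants /gg/ → ill-formed
[sjik.fsgujw] — violates constraint 2: contains banned sequence /sj/ → ill-formed
Well-formed: [bki.libl], [sbe.kisl], [ksek] → 3.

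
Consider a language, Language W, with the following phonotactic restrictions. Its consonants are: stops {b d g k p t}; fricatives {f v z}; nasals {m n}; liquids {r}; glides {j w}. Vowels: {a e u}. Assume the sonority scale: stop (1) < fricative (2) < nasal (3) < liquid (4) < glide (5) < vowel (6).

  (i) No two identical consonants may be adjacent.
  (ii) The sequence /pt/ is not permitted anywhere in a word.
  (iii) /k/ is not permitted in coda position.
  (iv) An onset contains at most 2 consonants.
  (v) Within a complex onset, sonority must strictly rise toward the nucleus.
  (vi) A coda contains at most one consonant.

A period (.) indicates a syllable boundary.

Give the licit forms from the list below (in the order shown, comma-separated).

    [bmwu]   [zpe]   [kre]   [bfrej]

[kre]

[bmwu] — violates constraint (iv): syllable 1 onset /bmw/ has 3 consonants (> 2) → illicit
[zpe] — violates constraint (v): syllable 1 onset /zp/: /z/ (fricative, 2) → /p/ (stop, 1) does not rise → illicit
[kre] — σ1 onset /kr/ (1→4 rises), coda /∅/ ok → licit
[bfrej] — violates constraint (iv): syllable 1 onset /bfr/ has 3 consonants (> 2) → illicit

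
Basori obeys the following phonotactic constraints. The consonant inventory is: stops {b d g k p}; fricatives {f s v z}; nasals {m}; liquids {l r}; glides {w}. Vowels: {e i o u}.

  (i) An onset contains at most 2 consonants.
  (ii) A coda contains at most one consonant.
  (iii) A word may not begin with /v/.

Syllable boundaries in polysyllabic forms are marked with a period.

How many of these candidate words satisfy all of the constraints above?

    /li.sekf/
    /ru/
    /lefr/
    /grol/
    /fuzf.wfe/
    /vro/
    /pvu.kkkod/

2

/li.sekf/ — violates constraint (ii): syllable 2 coda /kf/ has 2 consonants (> 1) → ill-formed
/ru/ — σ1 onset /r/, coda /∅/ ok → well-formed
/lefr/ — violates constraint (ii): syllable 1 coda /fr/ has 2 consonants (> 1) → ill-formed
/grol/ — σ1 onset /gr/ (2C), coda /l/ ok → well-formed
/fuzf.wfe/ — violates constraint (ii): syllable 1 coda /zf/ has 2 consonants (> 1) → ill-formed
/vro/ — violates constraint (iii): word begins with /v/ → ill-formed
/pvu.kkkod/ — violates constraint (i): syllable 2 onset /kkk/ has 3 consonants (> 2) → ill-formed
Well-formed: /ru/, /grol/ → 2.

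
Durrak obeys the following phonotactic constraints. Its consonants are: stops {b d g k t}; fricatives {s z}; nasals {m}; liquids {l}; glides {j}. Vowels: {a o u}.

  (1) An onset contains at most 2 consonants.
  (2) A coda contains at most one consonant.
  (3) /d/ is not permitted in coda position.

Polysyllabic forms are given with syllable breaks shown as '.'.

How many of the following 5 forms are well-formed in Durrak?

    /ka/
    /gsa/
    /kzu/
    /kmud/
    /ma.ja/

/ka/ — σ1 onset /k/, coda /∅/ ok → well-formed
/gsa/ — σ1 onset /gs/ (2C), coda /∅/ ok → well-formed
/kzu/ — σ1 onset /kz/ (2C), coda /∅/ ok → well-formed
/kmud/ — violates constraint 3: syllable 1 coda contains /d/ → ill-formed
/ma.ja/ — σ1 onset /m/, coda /∅/ ok; σ2 onset /j/, coda /∅/ ok → well-formed
Well-formed: /ka/, /gsa/, /kzu/, /ma.ja/ → 4.

4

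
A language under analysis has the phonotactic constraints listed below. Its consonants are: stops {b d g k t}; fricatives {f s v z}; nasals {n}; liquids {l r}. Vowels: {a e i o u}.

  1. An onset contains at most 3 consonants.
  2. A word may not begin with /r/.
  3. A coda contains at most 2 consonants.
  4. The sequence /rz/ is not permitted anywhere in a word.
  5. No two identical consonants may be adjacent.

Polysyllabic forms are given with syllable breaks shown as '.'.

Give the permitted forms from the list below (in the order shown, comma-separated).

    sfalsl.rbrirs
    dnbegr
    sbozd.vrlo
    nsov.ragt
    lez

dnbegr, sbozd.vrlo, nsov.ragt, lez

sfalsl.rbrirs — violates constraint 3: syllable 1 coda /lsl/ has 3 consonants (> 2) → not permitted
dnbegr — σ1 onset /dnb/ (3C), coda /gr/ (2C) ok → permitted
sbozd.vrlo — σ1 onset /sb/ (2C), coda /zd/ (2C) ok; σ2 onset /vrl/ (3C), coda /∅/ ok → permitted
nsov.ragt — σ1 onset /ns/ (2C), coda /v/ ok; σ2 onset /r/, coda /gt/ (2C) ok → permitted
lez — σ1 onset /l/, coda /z/ ok → permitted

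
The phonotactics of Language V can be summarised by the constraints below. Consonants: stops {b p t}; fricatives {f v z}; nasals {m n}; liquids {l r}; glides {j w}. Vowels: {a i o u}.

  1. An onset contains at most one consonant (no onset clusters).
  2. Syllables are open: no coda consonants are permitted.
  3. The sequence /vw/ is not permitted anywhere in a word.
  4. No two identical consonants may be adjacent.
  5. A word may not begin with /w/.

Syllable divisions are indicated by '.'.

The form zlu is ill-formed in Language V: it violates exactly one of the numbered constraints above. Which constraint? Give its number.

1

zlu: syllable 1 onset /zl/ has 2 consonants (> 1).
This is a violation of constraint 1: "An onset contains at most one consonant (no onset clusters)."
The remaining constraints (2, 3, 4, 5) are satisfied.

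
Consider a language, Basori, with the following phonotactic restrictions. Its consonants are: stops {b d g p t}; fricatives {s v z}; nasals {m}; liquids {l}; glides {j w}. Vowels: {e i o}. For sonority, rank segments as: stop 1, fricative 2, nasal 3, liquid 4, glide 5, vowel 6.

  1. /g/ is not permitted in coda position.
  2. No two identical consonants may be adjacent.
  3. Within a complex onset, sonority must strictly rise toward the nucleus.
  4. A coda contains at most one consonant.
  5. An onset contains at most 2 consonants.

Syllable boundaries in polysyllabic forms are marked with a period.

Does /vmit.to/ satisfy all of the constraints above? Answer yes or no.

no

/vmit.to/ — violates constraint 2: adjacent identical consonants /tt/ → not permitted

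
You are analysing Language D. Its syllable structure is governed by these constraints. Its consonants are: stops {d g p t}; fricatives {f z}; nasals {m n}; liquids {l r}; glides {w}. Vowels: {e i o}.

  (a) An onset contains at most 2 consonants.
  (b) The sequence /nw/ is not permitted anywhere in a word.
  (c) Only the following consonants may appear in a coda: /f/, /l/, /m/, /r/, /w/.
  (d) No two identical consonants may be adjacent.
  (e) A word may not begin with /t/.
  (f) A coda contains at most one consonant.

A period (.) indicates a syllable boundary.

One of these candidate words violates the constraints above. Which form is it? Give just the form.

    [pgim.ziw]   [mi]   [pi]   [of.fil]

[of.fil]

[pgim.ziw] — σ1 onset /pg/ (2C), coda /m/ ok; σ2 onset /z/, coda /w/ ok → phonotactically legal
[mi] — σ1 onset /m/, coda /∅/ ok → phonotactically legal
[pi] — σ1 onset /p/, coda /∅/ ok → phonotactically legal
[of.fil] — violates constraint (d): adjacent identical consonants /ff/ → phonotactically illegal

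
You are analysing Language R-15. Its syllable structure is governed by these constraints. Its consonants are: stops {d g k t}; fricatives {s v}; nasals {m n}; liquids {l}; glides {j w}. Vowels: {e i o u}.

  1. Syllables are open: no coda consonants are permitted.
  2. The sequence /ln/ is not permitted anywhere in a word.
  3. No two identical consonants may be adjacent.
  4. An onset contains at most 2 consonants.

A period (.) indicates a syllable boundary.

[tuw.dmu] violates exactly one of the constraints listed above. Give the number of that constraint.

1

[tuw.dmu]: syllable 1 coda /w/ has 1 consonant (> 0).
This is a violation of constraint 1: "Syllables are open: no coda consonants are permitted."
The remaining constraints (2, 3, 4) are satisfied.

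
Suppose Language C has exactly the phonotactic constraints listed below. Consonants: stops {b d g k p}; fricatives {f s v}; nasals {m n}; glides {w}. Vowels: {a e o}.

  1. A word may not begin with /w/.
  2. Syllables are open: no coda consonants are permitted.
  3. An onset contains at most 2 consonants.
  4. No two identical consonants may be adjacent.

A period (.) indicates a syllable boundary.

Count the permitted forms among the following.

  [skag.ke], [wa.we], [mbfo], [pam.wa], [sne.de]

1

[skag.ke] — violates constraint 2: syllable 1 coda /g/ has 1 consonant (> 0) → not permitted
[wa.we] — violates constraint 1: word begins with /w/ → not permitted
[mbfo] — violates constraint 3: syllable 1 onset /mbf/ has 3 consonants (> 2) → not permitted
[pam.wa] — violates constraint 2: syllable 1 coda /m/ has 1 consonant (> 0) → not permitted
[sne.de] — σ1 onset /sn/ (2C), coda /∅/ ok; σ2 onset /d/, coda /∅/ ok → permitted
Permitted: [sne.de] → 1.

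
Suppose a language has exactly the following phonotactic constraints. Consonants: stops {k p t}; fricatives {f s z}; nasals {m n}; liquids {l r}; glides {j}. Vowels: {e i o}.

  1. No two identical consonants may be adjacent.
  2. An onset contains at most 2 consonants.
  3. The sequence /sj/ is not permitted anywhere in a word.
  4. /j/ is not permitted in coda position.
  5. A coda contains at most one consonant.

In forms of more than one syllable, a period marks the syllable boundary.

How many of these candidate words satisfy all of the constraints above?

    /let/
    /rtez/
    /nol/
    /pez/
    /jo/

/let/ — σ1 onset /l/, coda /t/ ok → phonotactically legal
/rtez/ — σ1 onset /rt/ (2C), coda /z/ ok → phonotactically legal
/nol/ — σ1 onset /n/, coda /l/ ok → phonotactically legal
/pez/ — σ1 onset /p/, coda /z/ ok → phonotactically legal
/jo/ — σ1 onset /j/, coda /∅/ ok → phonotactically legal
Phonotactically legal: /let/, /rtez/, /nol/, /pez/, /jo/ → 5.

5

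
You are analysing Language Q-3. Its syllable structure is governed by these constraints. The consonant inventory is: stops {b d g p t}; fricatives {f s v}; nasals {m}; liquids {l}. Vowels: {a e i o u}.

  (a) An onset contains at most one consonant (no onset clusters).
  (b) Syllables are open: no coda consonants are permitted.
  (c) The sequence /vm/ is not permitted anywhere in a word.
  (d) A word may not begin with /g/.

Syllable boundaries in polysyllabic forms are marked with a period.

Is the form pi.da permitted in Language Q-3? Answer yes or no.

yes

pi.da — σ1 onset /p/, coda /∅/ ok; σ2 onset /d/, coda /∅/ ok → permitted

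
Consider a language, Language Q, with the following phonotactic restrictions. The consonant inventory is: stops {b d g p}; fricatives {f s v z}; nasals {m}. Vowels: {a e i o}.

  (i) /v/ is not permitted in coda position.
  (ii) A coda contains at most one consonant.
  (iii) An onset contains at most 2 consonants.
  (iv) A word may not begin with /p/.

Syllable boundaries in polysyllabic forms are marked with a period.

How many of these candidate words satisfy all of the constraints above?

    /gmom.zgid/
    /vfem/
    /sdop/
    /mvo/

4

/gmom.zgid/ — σ1 onset /gm/ (2C), coda /m/ ok; σ2 onset /zg/ (2C), coda /d/ ok → phonotactically legal
/vfem/ — σ1 onset /vf/ (2C), coda /m/ ok → phonotactically legal
/sdop/ — σ1 onset /sd/ (2C), coda /p/ ok → phonotactically legal
/mvo/ — σ1 onset /mv/ (2C), coda /∅/ ok → phonotactically legal
Phonotactically legal: /gmom.zgid/, /vfem/, /sdop/, /mvo/ → 4.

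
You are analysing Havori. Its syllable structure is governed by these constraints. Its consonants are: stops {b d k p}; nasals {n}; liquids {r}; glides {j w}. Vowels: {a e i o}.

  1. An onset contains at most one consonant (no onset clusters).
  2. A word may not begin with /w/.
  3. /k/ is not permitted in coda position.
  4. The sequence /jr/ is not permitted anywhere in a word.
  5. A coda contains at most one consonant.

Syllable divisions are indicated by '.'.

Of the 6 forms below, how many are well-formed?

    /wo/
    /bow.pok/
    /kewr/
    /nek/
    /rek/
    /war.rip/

/wo/ — violates constraint 2: word begins with /w/ → ill-formed
/bow.pok/ — violates constraint 3: syllable 2 coda contains /k/ → ill-formed
/kewr/ — violates constraint 5: syllable 1 coda /wr/ has 2 consonants (> 1) → ill-formed
/nek/ — violates constraint 3: syllable 1 coda contains /k/ → ill-formed
/rek/ — violates constraint 3: syllable 1 coda contains /k/ → ill-formed
/war.rip/ — violates constraint 2: word begins with /w/ → ill-formed
No form is well-formed → 0.

0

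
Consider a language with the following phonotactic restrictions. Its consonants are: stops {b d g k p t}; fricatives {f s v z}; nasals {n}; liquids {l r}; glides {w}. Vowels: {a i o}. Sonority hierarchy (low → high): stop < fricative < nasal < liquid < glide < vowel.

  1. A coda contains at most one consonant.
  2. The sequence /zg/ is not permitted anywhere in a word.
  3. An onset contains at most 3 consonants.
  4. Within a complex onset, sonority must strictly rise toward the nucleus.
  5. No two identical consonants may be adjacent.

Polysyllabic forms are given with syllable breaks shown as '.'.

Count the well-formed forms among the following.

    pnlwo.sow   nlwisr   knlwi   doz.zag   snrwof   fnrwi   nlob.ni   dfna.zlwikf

1

pnlwo.sow — violates constraint 3: syllable 1 onset /pnlw/ has 4 consonants (> 3) → ill-formed
nlwisr — violates constraint 1: syllable 1 coda /sr/ has 2 consonants (> 1) → ill-formed
knlwi — violates constraint 3: syllable 1 onset /knlw/ has 4 consonants (> 3) → ill-formed
doz.zag — violates constraint 5: adjacent identical consonants /zz/ → ill-formed
snrwof — violates constraint 3: syllable 1 onset /snrw/ has 4 consonants (> 3) → ill-formed
fnrwi — violates constraint 3: syllable 1 onset /fnrw/ has 4 consonants (> 3) → ill-formed
nlob.ni — σ1 onset /nl/ (3→4 rises), coda /b/ ok; σ2 onset /n/, coda /∅/ ok → well-formed
dfna.zlwikf — violates constraint 1: syllable 2 coda /kf/ has 2 consonants (> 1) → ill-formed
Well-formed: nlob.ni → 1.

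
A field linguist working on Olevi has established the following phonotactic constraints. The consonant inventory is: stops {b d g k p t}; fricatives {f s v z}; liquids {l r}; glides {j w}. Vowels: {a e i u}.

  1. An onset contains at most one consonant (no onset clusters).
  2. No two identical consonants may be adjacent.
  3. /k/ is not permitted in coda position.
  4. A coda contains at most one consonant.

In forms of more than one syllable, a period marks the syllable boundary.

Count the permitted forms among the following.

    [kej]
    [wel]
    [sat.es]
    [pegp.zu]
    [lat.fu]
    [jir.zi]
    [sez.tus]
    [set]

[kej] — σ1 onset /k/, coda /j/ ok → permitted
[wel] — σ1 onset /w/, coda /l/ ok → permitted
[sat.es] — σ1 onset /s/, coda /t/ ok; σ2 onset /∅/, coda /s/ ok → permitted
[pegp.zu] — violates constraint 4: syllable 1 coda /gp/ has 2 consonants (> 1) → not permitted
[lat.fu] — σ1 onset /l/, coda /t/ ok; σ2 onset /f/, coda /∅/ ok → permitted
[jir.zi] — σ1 onset /j/, coda /r/ ok; σ2 onset /z/, coda /∅/ ok → permitted
[sez.tus] — σ1 onset /s/, coda /z/ ok; σ2 onset /t/, coda /s/ ok → permitted
[set] — σ1 onset /s/, coda /t/ ok → permitted
Permitted: [kej], [wel], [sat.es], [lat.fu], [jir.zi], [sez.tus], [set] → 7.

7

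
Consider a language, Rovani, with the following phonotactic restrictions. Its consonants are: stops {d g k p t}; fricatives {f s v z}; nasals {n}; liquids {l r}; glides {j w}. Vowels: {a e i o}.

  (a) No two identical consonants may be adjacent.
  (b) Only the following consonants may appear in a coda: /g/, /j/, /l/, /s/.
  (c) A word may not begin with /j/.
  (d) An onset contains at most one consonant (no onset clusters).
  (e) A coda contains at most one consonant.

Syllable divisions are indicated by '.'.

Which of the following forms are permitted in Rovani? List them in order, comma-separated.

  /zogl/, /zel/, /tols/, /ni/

/zogl/ — violates constraint (e): syllable 1 coda /gl/ has 2 consonants (> 1) → not permitted
/zel/ — σ1 onset /z/, coda /l/ ok → permitted
/tols/ — violates constraint (e): syllable 1 coda /ls/ has 2 consonants (> 1) → not permitted
/ni/ — σ1 onset /n/, coda /∅/ ok → permitted

/zel/, /ni/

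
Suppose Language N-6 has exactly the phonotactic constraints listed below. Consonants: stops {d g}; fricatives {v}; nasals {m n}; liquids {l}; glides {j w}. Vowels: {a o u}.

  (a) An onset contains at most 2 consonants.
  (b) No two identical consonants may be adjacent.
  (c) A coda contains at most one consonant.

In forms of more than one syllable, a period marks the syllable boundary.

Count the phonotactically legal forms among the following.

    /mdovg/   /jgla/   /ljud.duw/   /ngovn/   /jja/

/mdovg/ — violates constraint (c): syllable 1 coda /vg/ has 2 consonants (> 1) → phonotactically illegal
/jgla/ — violates constraint (a): syllable 1 onset /jgl/ has 3 consonants (> 2) → phonotactically illegal
/ljud.duw/ — violates constraint (b): adjacent identical consonants /dd/ → phonotactically illegal
/ngovn/ — violates constraint (c): syllable 1 coda /vn/ has 2 consonants (> 1) → phonotactically illegal
/jja/ — violates constraint (b): adjacent identical consonants /jj/ → phonotactically illegal
No form is phonotactically legal → 0.

0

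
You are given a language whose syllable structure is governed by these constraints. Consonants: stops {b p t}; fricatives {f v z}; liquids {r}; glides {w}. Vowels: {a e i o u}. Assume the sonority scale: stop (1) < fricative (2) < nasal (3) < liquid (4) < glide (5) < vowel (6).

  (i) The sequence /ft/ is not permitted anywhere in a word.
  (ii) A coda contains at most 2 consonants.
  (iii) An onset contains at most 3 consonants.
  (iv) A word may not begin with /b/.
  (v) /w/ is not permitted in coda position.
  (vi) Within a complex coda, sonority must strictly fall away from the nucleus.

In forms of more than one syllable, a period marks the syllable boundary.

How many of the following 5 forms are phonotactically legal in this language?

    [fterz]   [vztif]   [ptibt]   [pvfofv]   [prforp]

2

[fterz] — violates constraint (i): contains banned sequence /ft/ → phonotactically illegal
[vztif] — σ1 onset /vzt/ (3C), coda /f/ ok → phonotactically legal
[ptibt] — violates constraint (vi): syllable 1 coda /bt/: /b/ (stop, 1) → /t/ (stop, 1) does not fall → phonotactically illegal
[pvfofv] — violates constraint (vi): syllable 1 coda /fv/: /f/ (fricative, 2) → /v/ (fricative, 2) does not fall → phonotactically illegal
[prforp] — σ1 onset /prf/ (3C), coda /rp/ (4→1 falls) ok → phonotactically legal
Phonotactically legal: [vztif], [prforp] → 2.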